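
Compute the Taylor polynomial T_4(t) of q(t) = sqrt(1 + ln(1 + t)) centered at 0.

-143*t^4/384 + 17*t^3/48 - 3*t^2/8 + t/2 + 1

Let u equal the inner series; expand the outer function in u and truncate.
[t^0] = 1;  [t^1] = 1/2;  [t^2] = -3/8;  [t^3] = 17/48;  [t^4] = -143/384.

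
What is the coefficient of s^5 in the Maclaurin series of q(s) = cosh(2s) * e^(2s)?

Multiply the two series term by term and collect like powers.
So c_5 = q^(5)(0)/5! = 64/15.

64/15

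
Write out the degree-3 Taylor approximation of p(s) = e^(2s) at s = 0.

p(0) = 1
p′(0) = 2
p′′(0) = 4
p′′′(0) = 8
Then c_k = p^(k)(0)/k! gives each Taylor coefficient.

4*s^3/3 + 2*s^2 + 2*s + 1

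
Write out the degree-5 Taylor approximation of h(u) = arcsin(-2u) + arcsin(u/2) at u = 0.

Combine the two series term by term.
h(0) = 0
h′(0) = -3/2
h′′(0) = 0
h′′′(0) = -63/8
h^(4)(0) = 0
h^(5)(0) = -9207/32

-3069*u^5/1280 - 21*u^3/16 - 3*u/2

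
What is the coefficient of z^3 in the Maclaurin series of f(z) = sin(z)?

[z^0] = 0;  [z^1] = 1;  [z^2] = 0;  [z^3] = -1/6.
So c_3 = f′′′(0)/3! = -1/6.

-1/6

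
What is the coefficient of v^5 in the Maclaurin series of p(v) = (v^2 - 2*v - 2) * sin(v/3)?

Multiply each power in the prefactor through the base expansion.
p(0) = 0
p′(0) = -2/3
p′′(0) = -4/3
p′′′(0) = 56/27
p^(4)(0) = 8/27
p^(5)(0) = -182/243
The Taylor polynomial is Σ p^(k)(0)/k! · v^k.

-91/14580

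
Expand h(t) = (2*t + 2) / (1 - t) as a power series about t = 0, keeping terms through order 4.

Shift and add copies of the series according to the polynomial's terms.
[t^0] = 2;  [t^1] = 4;  [t^2] = 4;  [t^3] = 4;  [t^4] = 4.

4*t^4 + 4*t^3 + 4*t^2 + 4*t + 2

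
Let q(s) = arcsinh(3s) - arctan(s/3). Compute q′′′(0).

Combine the two series term by term.
The coefficient of s^3 in the expansion is -727/162, so q′′′(0) = 3! * (-727/162) = -727/27.

-727/27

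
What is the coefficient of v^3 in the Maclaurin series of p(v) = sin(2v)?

p(0) = 0
p′(0) = 2
p′′(0) = 0
p′′′(0) = -8
So c_3 = p′′′(0)/3! = -4/3.

-4/3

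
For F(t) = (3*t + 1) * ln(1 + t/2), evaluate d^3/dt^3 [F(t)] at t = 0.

-2

Multiply each power in the prefactor through the base expansion.
The coefficient of t^3 in the expansion is -1/3, so F′′′(0) = 3! * (-1/3) = -2.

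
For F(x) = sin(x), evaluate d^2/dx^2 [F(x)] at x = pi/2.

From the series, [(x - pi/2)^2] F = -1/2; multiply by 2! = 2 to get -1.

-1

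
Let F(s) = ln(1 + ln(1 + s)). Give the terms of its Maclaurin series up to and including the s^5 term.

19*s^5/10 - 35*s^4/24 + 7*s^3/6 - s^2 + s

Let u equal the inner series; expand the outer function in u and truncate.
F(0) = 0
F′(0) = 1
F′′(0) = -2
F′′′(0) = 7
F^(4)(0) = -35
F^(5)(0) = 228
Then c_k = F^(k)(0)/k! gives each Taylor coefficient.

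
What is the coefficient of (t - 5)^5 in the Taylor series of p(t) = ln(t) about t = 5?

[(t - 5)^0] = ln(5);  [(t - 5)^1] = 1/5;  [(t - 5)^2] = -1/50;  [(t - 5)^3] = 1/375;  [(t - 5)^4] = -1/2500;  [(t - 5)^5] = 1/15625.

1/15625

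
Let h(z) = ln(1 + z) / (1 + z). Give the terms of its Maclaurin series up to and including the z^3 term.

11*z^3/6 - 3*z^2/2 + z

Take the Cauchy product of the two expansions.
h(0) = 0
h′(0) = 1
h′′(0) = -3
h′′′(0) = 11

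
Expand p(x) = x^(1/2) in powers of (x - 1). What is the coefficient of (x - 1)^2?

p(1) = 1
p′(1) = 1/2
p′′(1) = -1/4
So c_2 = p′′(1)/2! = -1/8.

-1/8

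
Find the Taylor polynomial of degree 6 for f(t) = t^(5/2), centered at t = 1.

-5*(t - 1)^6/1024 + 3*(t - 1)^5/256 - 5*(t - 1)^4/128 + 5*(t - 1)^3/16 + 15*(t - 1)^2/8 + 5*(t - 1)/2 + 1

[(t - 1)^0] = 1;  [(t - 1)^1] = 5/2;  [(t - 1)^2] = 15/8;  [(t - 1)^3] = 5/16;  [(t - 1)^4] = -5/128;  [(t - 1)^5] = 3/256;  [(t - 1)^6] = -5/1024.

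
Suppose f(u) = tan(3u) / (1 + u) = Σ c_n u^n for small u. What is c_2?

Expand each factor separately, then convolve coefficients.
[u^0] = 0;  [u^1] = 3;  [u^2] = -3.

-3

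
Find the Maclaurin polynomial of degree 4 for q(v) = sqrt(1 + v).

-5*v^4/128 + v^3/16 - v^2/8 + v/2 + 1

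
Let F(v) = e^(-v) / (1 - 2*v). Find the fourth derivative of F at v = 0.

Expand 1/(denominator) as a geometric series and multiply by the numerator's series.
From the series, [v^4] F = 233/24; multiply by 4! = 24 to get 233.

233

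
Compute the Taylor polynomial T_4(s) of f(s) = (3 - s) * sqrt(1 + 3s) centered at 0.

Multiply each power in the prefactor through the base expansion.
[s^0] = 3;  [s^1] = 7/2;  [s^2] = -39/8;  [s^3] = 99/16;  [s^4] = -1431/128.

-1431*s^4/128 + 99*s^3/16 - 39*s^2/8 + 7*s/2 + 3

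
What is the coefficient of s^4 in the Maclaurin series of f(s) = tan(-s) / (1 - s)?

Take the Cauchy product of the two expansions.
So c_4 = f^(4)(0)/4! = -4/3.

-4/3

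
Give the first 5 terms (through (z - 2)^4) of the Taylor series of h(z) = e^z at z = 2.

Apply the Taylor formula c_k = f^(k)(a)/k!.
[(z - 2)^0] = e^(2);  [(z - 2)^1] = e^(2);  [(z - 2)^2] = e^(2)/2;  [(z - 2)^3] = e^(2)/6;  [(z - 2)^4] = e^(2)/24.

(z - 2)^4*e^(2)/24 + (z - 2)^3*e^(2)/6 + (z - 2)^2*e^(2)/2 + (z - 2)*e^(2) + e^(2)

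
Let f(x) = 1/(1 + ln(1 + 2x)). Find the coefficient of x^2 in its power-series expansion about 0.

Substitute the inner expansion into the outer series and collect powers.
[x^0] = 1;  [x^1] = -2;  [x^2] = 6.

6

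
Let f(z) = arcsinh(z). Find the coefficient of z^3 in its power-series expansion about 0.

f(0) = 0
f′(0) = 1
f′′(0) = 0
f′′′(0) = -1
The Taylor polynomial is Σ f^(k)(0)/k! · z^k.

-1/6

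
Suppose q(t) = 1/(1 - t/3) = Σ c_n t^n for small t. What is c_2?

1/9

q(0) = 1
q′(0) = 1/3
q′′(0) = 2/9
So c_2 = q′′(0)/2! = 1/9.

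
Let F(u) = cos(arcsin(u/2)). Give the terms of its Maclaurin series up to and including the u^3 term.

1 - u^2/8

Compose series: expand the inner function first, then feed it into the outer expansion.
F(0) = 1
F′(0) = 0
F′′(0) = -1/4
F′′′(0) = 0
Then c_k = F^(k)(0)/k! gives each Taylor coefficient.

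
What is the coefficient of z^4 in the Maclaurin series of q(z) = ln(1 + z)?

-1/4

[z^0] = 0;  [z^1] = 1;  [z^2] = -1/2;  [z^3] = 1/3;  [z^4] = -1/4.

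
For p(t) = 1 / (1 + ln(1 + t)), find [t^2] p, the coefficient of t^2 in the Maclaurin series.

Expand as Σ (-1)^k u^k with u equal to the inner function's series.
[t^0] = 1;  [t^1] = -1;  [t^2] = 3/2.

3/2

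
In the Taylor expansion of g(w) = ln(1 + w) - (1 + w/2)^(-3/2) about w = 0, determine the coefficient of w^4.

-827/2048

Add the two expansions coefficient-wise.
[w^0] = -1;  [w^1] = 7/4;  [w^2] = -31/32;  [w^3] = 233/384;  [w^4] = -827/2048.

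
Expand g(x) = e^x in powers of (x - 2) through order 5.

g(2) = e^(2)
g′(2) = e^(2)
g′′(2) = e^(2)
g′′′(2) = e^(2)
g^(4)(2) = e^(2)
g^(5)(2) = e^(2)
The Taylor polynomial is Σ g^(k)(2)/k! · (x - 2)^k.

(x - 2)^5*e^(2)/120 + (x - 2)^4*e^(2)/24 + (x - 2)^3*e^(2)/6 + (x - 2)^2*e^(2)/2 + (x - 2)*e^(2) + e^(2)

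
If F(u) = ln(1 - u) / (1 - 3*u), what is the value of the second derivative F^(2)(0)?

-7

Multiply the numerator's expansion by the denominator's geometric series.
The coefficient of u^2 in the expansion is -7/2, so F′′(0) = 2! * (-7/2) = -7.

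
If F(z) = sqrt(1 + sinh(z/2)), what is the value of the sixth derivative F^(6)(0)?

Substitute the inner expansion into the outer series and collect powers.
The coefficient of z^6 in the expansion is -2401/2949120, so F^(6)(0) = 6! * (-2401/2949120) = -2401/4096.

-2401/4096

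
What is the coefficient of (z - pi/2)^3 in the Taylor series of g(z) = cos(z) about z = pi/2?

1/6

g(pi/2) = 0
g′(pi/2) = -1
g′′(pi/2) = 0
g′′′(pi/2) = 1
The Taylor polynomial is Σ g^(k)(pi/2)/k! · (z - pi/2)^k.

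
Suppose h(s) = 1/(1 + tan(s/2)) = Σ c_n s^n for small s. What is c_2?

Compose series: expand the inner function first, then feed it into the outer expansion.
[s^0] = 1;  [s^1] = -1/2;  [s^2] = 1/4.
So c_2 = h′′(0)/2! = 1/4.

1/4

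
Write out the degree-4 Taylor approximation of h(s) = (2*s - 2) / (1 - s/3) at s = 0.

4*s^4/81 + 4*s^3/27 + 4*s^2/9 + 4*s/3 - 2

Multiply each power in the prefactor through the base expansion.
h(0) = -2
h′(0) = 4/3
h′′(0) = 8/9
h′′′(0) = 8/9
h^(4)(0) = 32/27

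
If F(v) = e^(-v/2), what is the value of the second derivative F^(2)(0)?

1/4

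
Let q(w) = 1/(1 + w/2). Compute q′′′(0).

-3/4

Differentiate repeatedly and evaluate at the center.
The coefficient of w^3 in the expansion is -1/8, so q′′′(0) = 3! * (-1/8) = -3/4.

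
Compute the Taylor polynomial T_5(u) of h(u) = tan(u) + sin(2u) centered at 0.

Expand each term separately and add.

2*u^5/5 - u^3 + 3*u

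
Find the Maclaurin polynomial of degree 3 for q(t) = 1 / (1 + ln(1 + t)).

-7*t^3/3 + 3*t^2/2 - t + 1

Expand as Σ (-1)^k u^k with u equal to the inner function's series.
q(0) = 1
q′(0) = -1
q′′(0) = 3
q′′′(0) = -14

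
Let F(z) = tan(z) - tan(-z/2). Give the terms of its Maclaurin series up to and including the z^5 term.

11*z^5/80 + 3*z^3/8 + 3*z/2

Combine the two series term by term.
F(0) = 0
F′(0) = 3/2
F′′(0) = 0
F′′′(0) = 9/4
F^(4)(0) = 0
F^(5)(0) = 33/2
The Taylor polynomial is Σ F^(k)(0)/k! · z^k.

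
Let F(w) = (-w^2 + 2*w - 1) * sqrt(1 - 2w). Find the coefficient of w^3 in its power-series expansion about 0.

Shift and add copies of the series according to the polynomial's terms.
So c_3 = F′′′(0)/3! = 1/2.

1/2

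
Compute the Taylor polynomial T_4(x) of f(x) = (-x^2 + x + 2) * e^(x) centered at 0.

Multiply each power in the prefactor through the base expansion.
f(0) = 2
f′(0) = 3
f′′(0) = 2
f′′′(0) = -1
f^(4)(0) = -6

-x^4/4 - x^3/6 + x^2 + 3*x + 2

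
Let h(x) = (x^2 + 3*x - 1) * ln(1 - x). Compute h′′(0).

Shift and add copies of the series according to the polynomial's terms.
From the series, [x^2] h = -5/2; multiply by 2! = 2 to get -5.

-5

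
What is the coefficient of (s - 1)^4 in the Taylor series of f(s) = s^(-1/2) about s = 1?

Differentiate repeatedly and evaluate at the center.
[(s - 1)^0] = 1;  [(s - 1)^1] = -1/2;  [(s - 1)^2] = 3/8;  [(s - 1)^3] = -5/16;  [(s - 1)^4] = 35/128.

35/128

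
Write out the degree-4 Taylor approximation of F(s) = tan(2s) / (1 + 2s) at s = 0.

Write out both Maclaurin series and multiply, keeping only the needed powers.
F(0) = 0
F′(0) = 2
F′′(0) = -8
F′′′(0) = 64
F^(4)(0) = -512
Then c_k = F^(k)(0)/k! gives each Taylor coefficient.

-64*s^4/3 + 32*s^3/3 - 4*s^2 + 2*s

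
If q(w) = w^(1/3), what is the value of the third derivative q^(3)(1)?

10/27

From the series, [(w - 1)^3] q = 5/81; multiply by 3! = 6 to get 10/27.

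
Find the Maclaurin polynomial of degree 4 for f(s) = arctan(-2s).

8*s^3/3 - 2*s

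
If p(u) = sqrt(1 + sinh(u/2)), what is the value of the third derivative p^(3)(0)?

Let u equal the inner series; expand the outer function in u and truncate.
The coefficient of u^3 in the expansion is 7/384, so p′′′(0) = 3! * (7/384) = 7/64.

7/64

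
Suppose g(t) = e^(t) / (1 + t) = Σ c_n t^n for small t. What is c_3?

Multiply the two series term by term and collect like powers.

-1/3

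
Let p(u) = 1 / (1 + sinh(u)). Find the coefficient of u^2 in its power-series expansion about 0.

1

Expand as Σ (-1)^k u^k with u equal to the inner function's series.
p(0) = 1
p′(0) = -1
p′′(0) = 2
Dividing each by k! gives the coefficients c_0, ..., c_2.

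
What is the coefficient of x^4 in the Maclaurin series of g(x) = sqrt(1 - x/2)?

-5/2048

[x^0] = 1;  [x^1] = -1/4;  [x^2] = -1/32;  [x^3] = -1/128;  [x^4] = -5/2048.
So c_4 = g^(4)(0)/4! = -5/2048.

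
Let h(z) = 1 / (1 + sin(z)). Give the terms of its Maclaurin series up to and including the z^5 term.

Write 1/(1+u) = 1 - u + u^2 - u^3 + ... and substitute the series for u.
h(0) = 1
h′(0) = -1
h′′(0) = 2
h′′′(0) = -5
h^(4)(0) = 16
h^(5)(0) = -61

-61*z^5/120 + 2*z^4/3 - 5*z^3/6 + z^2 - z + 1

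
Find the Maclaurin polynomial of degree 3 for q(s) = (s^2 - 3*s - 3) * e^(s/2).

Distribute the polynomial across the series and collect like powers.
q(0) = -3
q′(0) = -9/2
q′′(0) = -7/4
q′′′(0) = 3/8
Dividing each by k! gives the coefficients c_0, ..., c_3.

s^3/16 - 7*s^2/8 - 9*s/2 - 3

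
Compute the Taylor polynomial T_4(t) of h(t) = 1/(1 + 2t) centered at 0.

16*t^4 - 8*t^3 + 4*t^2 - 2*t + 1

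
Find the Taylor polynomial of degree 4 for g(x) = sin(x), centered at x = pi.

[(x - pi)^0] = 0;  [(x - pi)^1] = -1;  [(x - pi)^2] = 0;  [(x - pi)^3] = 1/6;  [(x - pi)^4] = 0.

(x - pi)^3/6 - (x - pi)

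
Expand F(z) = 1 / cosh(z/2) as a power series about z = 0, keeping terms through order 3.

1 - z^2/8

Invert the denominator's series and multiply.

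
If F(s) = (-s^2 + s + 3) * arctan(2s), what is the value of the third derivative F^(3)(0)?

Multiply each power in the prefactor through the base expansion.
The coefficient of s^3 in the expansion is -10, so F′′′(0) = 3! * (-10) = -60.

-60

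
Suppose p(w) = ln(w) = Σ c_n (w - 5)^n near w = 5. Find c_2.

p(5) = ln(5)
p′(5) = 1/5
p′′(5) = -1/25

-1/50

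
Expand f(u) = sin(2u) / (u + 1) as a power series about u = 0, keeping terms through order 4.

-2*u^4/3 + 2*u^3/3 - 2*u^2 + 2*u

Expand 1/(denominator) as a geometric series and multiply by the numerator's series.
[u^0] = 0;  [u^1] = 2;  [u^2] = -2;  [u^3] = 2/3;  [u^4] = -2/3.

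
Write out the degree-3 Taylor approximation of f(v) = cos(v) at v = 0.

Compute the successive derivatives at the expansion point and divide by k!.
[v^0] = 1;  [v^1] = 0;  [v^2] = -1/2;  [v^3] = 0.

1 - v^2/2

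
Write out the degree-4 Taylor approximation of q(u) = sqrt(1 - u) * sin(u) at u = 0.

u^4/48 - 7*u^3/24 - u^2/2 + u

Multiply the two series term by term and collect like powers.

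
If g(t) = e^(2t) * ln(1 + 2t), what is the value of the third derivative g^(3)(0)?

Expand each factor separately, then convolve coefficients.
From the series, [t^3] g = 8/3; multiply by 3! = 6 to get 16.

16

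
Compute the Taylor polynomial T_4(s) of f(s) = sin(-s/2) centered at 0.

s^3/48 - s/2

f(0) = 0
f′(0) = -1/2
f′′(0) = 0
f′′′(0) = 1/8
f^(4)(0) = 0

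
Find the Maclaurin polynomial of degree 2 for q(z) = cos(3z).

Differentiate repeatedly and evaluate at the center.
q(0) = 1
q′(0) = 0
q′′(0) = -9

1 - 9*z^2/2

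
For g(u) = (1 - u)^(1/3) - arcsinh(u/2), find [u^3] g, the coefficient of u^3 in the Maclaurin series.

Add the two expansions coefficient-wise.
So c_3 = g′′′(0)/3! = -53/1296.

-53/1296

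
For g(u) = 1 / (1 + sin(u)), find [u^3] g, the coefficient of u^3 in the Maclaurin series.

-5/6

Expand as Σ (-1)^k u^k with u equal to the inner function's series.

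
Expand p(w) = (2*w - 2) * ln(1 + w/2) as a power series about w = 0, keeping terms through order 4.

11*w^4/96 - w^3/3 + 5*w^2/4 - w

Multiply each power in the prefactor through the base expansion.
p(0) = 0
p′(0) = -1
p′′(0) = 5/2
p′′′(0) = -2
p^(4)(0) = 11/4
Then c_k = p^(k)(0)/k! gives each Taylor coefficient.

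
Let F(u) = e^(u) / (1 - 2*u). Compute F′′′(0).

Expand 1/(denominator) as a geometric series and multiply by the numerator's series.
The coefficient of u^3 in the expansion is 79/6, so F′′′(0) = 3! * (79/6) = 79.

79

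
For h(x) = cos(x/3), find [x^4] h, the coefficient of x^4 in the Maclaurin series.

Compute the successive derivatives at the expansion point and divide by k!.
[x^0] = 1;  [x^1] = 0;  [x^2] = -1/18;  [x^3] = 0;  [x^4] = 1/1944.
So c_4 = h^(4)(0)/4! = 1/1944.

1/1944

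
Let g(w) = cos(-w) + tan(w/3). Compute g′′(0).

-1

Expand each term separately and add.
The coefficient of w^2 in the expansion is -1/2, so g′′(0) = 2! * (-1/2) = -1.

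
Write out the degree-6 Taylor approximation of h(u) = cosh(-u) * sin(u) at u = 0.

-u^5/30 + u^3/3 + u

Write out both Maclaurin series and multiply, keeping only the needed powers.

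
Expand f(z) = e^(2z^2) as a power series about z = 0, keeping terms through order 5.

2*z^4 + 2*z^2 + 1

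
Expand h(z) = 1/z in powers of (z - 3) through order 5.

h(3) = 1/3
h′(3) = -1/9
h′′(3) = 2/27
h′′′(3) = -2/27
h^(4)(3) = 8/81
h^(5)(3) = -40/243
The Taylor polynomial is Σ h^(k)(3)/k! · (z - 3)^k.

-(z - 3)^5/729 + (z - 3)^4/243 - (z - 3)^3/81 + (z - 3)^2/27 - (z - 3)/9 + 1/3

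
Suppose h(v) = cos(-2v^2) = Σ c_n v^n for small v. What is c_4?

[v^0] = 1;  [v^1] = 0;  [v^2] = 0;  [v^3] = 0;  [v^4] = -2.
So c_4 = h^(4)(0)/4! = -2.

-2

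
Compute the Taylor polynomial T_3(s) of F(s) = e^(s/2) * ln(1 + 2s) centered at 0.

23*s^3/12 - s^2 + 2*s

Multiply the two series term by term and collect like powers.
F(0) = 0
F′(0) = 2
F′′(0) = -2
F′′′(0) = 23/2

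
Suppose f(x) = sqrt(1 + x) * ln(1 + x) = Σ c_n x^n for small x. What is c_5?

Multiply the two series term by term and collect like powers.
f(0) = 0
f′(0) = 1
f′′(0) = 0
f′′′(0) = -1/4
f^(4)(0) = 1
f^(5)(0) = -71/16
Dividing each by k! gives the coefficients c_0, ..., c_5.

-71/1920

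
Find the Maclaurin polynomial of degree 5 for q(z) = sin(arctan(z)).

3*z^5/8 - z^3/2 + z

Substitute the inner expansion into the outer series and collect powers.
q(0) = 0
q′(0) = 1
q′′(0) = 0
q′′′(0) = -3
q^(4)(0) = 0
q^(5)(0) = 45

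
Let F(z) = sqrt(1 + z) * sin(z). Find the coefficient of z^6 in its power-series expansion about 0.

27/1280

Expand each factor separately, then convolve coefficients.
F(0) = 0
F′(0) = 1
F′′(0) = 1
F′′′(0) = -7/4
F^(4)(0) = -1/2
F^(5)(0) = -19/16
F^(6)(0) = 243/16
Then c_k = F^(k)(0)/k! gives each Taylor coefficient.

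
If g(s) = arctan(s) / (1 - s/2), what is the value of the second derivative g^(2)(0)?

Expand each factor separately, then convolve coefficients.
The coefficient of s^2 in the expansion is 1/2, so g′′(0) = 2! * (1/2) = 1.

1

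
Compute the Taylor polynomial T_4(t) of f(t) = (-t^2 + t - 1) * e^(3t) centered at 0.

-27*t^4/8 - 3*t^3 - 5*t^2/2 - 2*t - 1

Multiply each power in the prefactor through the base expansion.
f(0) = -1
f′(0) = -2
f′′(0) = -5
f′′′(0) = -18
f^(4)(0) = -81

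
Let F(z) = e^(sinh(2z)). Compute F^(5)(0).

384

Substitute the inner expansion into the outer series and collect powers.
From the series, [z^5] F = 16/5; multiply by 5! = 120 to get 384.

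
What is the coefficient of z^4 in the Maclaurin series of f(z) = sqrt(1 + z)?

f(0) = 1
f′(0) = 1/2
f′′(0) = -1/4
f′′′(0) = 3/8
f^(4)(0) = -15/16
So c_4 = f^(4)(0)/4! = -5/128.

-5/128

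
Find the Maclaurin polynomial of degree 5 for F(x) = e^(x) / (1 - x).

Multiply the numerator's expansion by the denominator's geometric series.
[x^0] = 1;  [x^1] = 2;  [x^2] = 5/2;  [x^3] = 8/3;  [x^4] = 65/24;  [x^5] = 163/60.

163*x^5/60 + 65*x^4/24 + 8*x^3/3 + 5*x^2/2 + 2*x + 1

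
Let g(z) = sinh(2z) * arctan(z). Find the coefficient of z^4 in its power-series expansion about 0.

2/3

Write out both Maclaurin series and multiply, keeping only the needed powers.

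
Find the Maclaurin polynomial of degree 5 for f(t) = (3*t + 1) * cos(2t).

Shift and add copies of the series according to the polynomial's terms.
f(0) = 1
f′(0) = 3
f′′(0) = -4
f′′′(0) = -36
f^(4)(0) = 16
f^(5)(0) = 240

2*t^5 + 2*t^4/3 - 6*t^3 - 2*t^2 + 3*t + 1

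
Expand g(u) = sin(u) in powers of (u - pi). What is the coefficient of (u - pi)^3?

g(pi) = 0
g′(pi) = -1
g′′(pi) = 0
g′′′(pi) = 1
Dividing each by k! gives the coefficients c_0, ..., c_3.

1/6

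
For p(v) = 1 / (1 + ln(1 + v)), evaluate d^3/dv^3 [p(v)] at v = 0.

-14

Expand as Σ (-1)^k u^k with u equal to the inner function's series.
From the series, [v^3] p = -7/3; multiply by 3! = 6 to get -14.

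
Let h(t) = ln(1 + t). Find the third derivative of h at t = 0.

The coefficient of t^3 in the expansion is 1/3, so h′′′(0) = 3! * (1/3) = 2.

2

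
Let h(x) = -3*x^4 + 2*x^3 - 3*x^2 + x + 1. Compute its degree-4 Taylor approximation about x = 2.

[(x - 2)^0] = -41;  [(x - 2)^1] = -83;  [(x - 2)^2] = -63;  [(x - 2)^3] = -22;  [(x - 2)^4] = -3.

-3*(x - 2)^4 - 22*(x - 2)^3 - 63*(x - 2)^2 - 83*(x - 2) - 41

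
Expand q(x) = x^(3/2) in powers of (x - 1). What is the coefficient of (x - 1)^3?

-1/16

q(1) = 1
q′(1) = 3/2
q′′(1) = 3/4
q′′′(1) = -3/8
Then c_k = q^(k)(1)/k! gives each Taylor coefficient.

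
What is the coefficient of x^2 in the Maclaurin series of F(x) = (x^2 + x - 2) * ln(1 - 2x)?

2

Shift and add copies of the series according to the polynomial's terms.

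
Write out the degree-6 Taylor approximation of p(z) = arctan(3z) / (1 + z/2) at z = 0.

Take the Cauchy product of the two expansions.
p(0) = 0
p′(0) = 3
p′′(0) = -3
p′′′(0) = -99/2
p^(4)(0) = 99
p^(5)(0) = 11169/2
p^(6)(0) = -33507/2

-3723*z^6/160 + 3723*z^5/80 + 33*z^4/8 - 33*z^3/4 - 3*z^2/2 + 3*z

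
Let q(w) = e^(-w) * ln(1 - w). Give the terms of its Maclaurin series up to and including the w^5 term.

Take the Cauchy product of the two expansions.
q(0) = 0
q′(0) = -1
q′′(0) = 1
q′′′(0) = -2
q^(4)(0) = 0
q^(5)(0) = -9
The Taylor polynomial is Σ q^(k)(0)/k! · w^k.

-3*w^5/40 - w^3/3 + w^2/2 - w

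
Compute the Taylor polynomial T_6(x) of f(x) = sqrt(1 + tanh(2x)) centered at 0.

Substitute the inner expansion into the outer series and collect powers.
f(0) = 1
f′(0) = 1
f′′(0) = -1
f′′′(0) = -5
f^(4)(0) = 17
f^(5)(0) = 121
f^(6)(0) = -721
The Taylor polynomial is Σ f^(k)(0)/k! · x^k.

-721*x^6/720 + 121*x^5/120 + 17*x^4/24 - 5*x^3/6 - x^2/2 + x + 1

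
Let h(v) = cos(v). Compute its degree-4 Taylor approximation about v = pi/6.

Differentiate repeatedly and evaluate at the center.
h(pi/6) = sqrt(3)/2
h′(pi/6) = -1/2
h′′(pi/6) = -sqrt(3)/2
h′′′(pi/6) = 1/2
h^(4)(pi/6) = sqrt(3)/2
Then c_k = h^(k)(pi/6)/k! gives each Taylor coefficient.

sqrt(3)*(v - pi/6)^4/48 + (v - pi/6)^3/12 - sqrt(3)*(v - pi/6)^2/4 - (v - pi/6)/2 + sqrt(3)/2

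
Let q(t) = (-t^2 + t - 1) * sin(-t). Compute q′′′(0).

5

Distribute the polynomial across the series and collect like powers.
From the series, [t^3] q = 5/6; multiply by 3! = 6 to get 5.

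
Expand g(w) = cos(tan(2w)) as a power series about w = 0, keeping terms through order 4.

Substitute the inner expansion into the outer series and collect powers.
[w^0] = 1;  [w^1] = 0;  [w^2] = -2;  [w^3] = 0;  [w^4] = -14/3.

-14*w^4/3 - 2*w^2 + 1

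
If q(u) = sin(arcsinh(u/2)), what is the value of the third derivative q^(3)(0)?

-1/4

Compose series: expand the inner function first, then feed it into the outer expansion.
The coefficient of u^3 in the expansion is -1/24, so q′′′(0) = 3! * (-1/24) = -1/4.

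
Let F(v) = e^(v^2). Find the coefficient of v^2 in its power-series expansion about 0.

1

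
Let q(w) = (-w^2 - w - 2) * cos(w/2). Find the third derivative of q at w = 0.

3/4

Distribute the polynomial across the series and collect like powers.
From the series, [w^3] q = 1/8; multiply by 3! = 6 to get 3/4.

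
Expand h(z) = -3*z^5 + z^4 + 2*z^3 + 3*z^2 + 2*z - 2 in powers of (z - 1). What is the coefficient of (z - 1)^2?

-15

h(1) = 3
h′(1) = 3
h′′(1) = -30
Then c_k = h^(k)(1)/k! gives each Taylor coefficient.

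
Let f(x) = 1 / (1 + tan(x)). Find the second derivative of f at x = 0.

Write 1/(1+u) = 1 - u + u^2 - u^3 + ... and substitute the series for u.
The coefficient of x^2 in the expansion is 1, so f′′(0) = 2! * (1) = 2.

2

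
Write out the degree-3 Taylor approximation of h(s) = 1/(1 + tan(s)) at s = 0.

-4*s^3/3 + s^2 - s + 1

Plug the Maclaurin series of the inner function into that of the outer and collect terms.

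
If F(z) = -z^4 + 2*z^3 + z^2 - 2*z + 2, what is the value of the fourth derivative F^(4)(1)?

From the series, [(z - 1)^4] F = -1; multiply by 4! = 24 to get -24.

-24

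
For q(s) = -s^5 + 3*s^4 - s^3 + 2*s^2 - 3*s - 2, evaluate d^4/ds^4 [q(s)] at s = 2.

From the series, [(s - 2)^4] q = -7; multiply by 4! = 24 to get -168.

-168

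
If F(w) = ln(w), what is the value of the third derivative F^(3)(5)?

2/125

The coefficient of (w - 5)^3 in the expansion is 1/375, so F′′′(5) = 3! * (1/375) = 2/125.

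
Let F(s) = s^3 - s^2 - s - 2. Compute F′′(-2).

-14

From the series, [(s + 2)^2] F = -7; multiply by 2! = 2 to get -14.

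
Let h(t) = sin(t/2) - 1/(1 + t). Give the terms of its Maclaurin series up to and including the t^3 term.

47*t^3/48 - t^2 + 3*t/2 - 1

Add the two expansions coefficient-wise.
[t^0] = -1;  [t^1] = 3/2;  [t^2] = -1;  [t^3] = 47/48.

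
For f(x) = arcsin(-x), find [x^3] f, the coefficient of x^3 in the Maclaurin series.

f(0) = 0
f′(0) = -1
f′′(0) = 0
f′′′(0) = -1
So c_3 = f′′′(0)/3! = -1/6.

-1/6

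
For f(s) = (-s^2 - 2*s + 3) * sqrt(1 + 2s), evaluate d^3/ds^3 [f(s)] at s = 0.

Shift and add copies of the series according to the polynomial's terms.
The coefficient of s^3 in the expansion is 3/2, so f′′′(0) = 3! * (3/2) = 9.

9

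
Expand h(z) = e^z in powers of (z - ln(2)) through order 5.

Differentiate repeatedly and evaluate at the center.

(z - ln(2))^5/60 + (z - ln(2))^4/12 + (z - ln(2))^3/3 + (z - ln(2))^2 + 2*(z - ln(2)) + 2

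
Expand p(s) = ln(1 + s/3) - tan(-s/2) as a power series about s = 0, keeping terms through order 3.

35*s^3/648 - s^2/18 + 5*s/6

Expand each term separately and add.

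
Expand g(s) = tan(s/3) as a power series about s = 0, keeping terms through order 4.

s^3/81 + s/3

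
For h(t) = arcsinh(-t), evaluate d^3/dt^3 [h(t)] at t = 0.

1

Apply the Taylor formula c_k = f^(k)(a)/k!.
From the series, [t^3] h = 1/6; multiply by 3! = 6 to get 1.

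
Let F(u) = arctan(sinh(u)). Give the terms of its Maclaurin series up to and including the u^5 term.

u^5/24 - u^3/6 + u

Compose series: expand the inner function first, then feed it into the outer expansion.
F(0) = 0
F′(0) = 1
F′′(0) = 0
F′′′(0) = -1
F^(4)(0) = 0
F^(5)(0) = 5
Dividing each by k! gives the coefficients c_0, ..., c_5.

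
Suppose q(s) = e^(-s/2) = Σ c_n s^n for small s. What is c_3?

-1/48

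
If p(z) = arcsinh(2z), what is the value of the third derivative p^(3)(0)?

From the series, [z^3] p = -4/3; multiply by 3! = 6 to get -8.

-8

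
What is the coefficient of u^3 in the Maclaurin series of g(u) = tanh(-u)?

1/3

g(0) = 0
g′(0) = -1
g′′(0) = 0
g′′′(0) = 2
The Taylor polynomial is Σ g^(k)(0)/k! · u^k.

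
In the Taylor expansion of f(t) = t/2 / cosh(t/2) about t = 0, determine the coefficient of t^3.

-1/16

Invert the denominator's series and multiply.
[t^0] = 0;  [t^1] = 1/2;  [t^2] = 0;  [t^3] = -1/16.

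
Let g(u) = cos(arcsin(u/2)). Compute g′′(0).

Let u equal the inner series; expand the outer function in u and truncate.
From the series, [u^2] g = -1/8; multiply by 2! = 2 to get -1/4.

-1/4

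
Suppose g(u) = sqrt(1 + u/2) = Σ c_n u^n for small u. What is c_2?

-1/32

Apply the Taylor formula c_k = f^(k)(a)/k!.
g(0) = 1
g′(0) = 1/4
g′′(0) = -1/16
So c_2 = g′′(0)/2! = -1/32.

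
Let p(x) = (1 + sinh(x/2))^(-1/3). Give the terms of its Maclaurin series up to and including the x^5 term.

-6241*x^5/933120 + 53*x^4/3888 - 37*x^3/1296 + x^2/18 - x/6 + 1

Compose series: expand the inner function first, then feed it into the outer expansion.
[x^0] = 1;  [x^1] = -1/6;  [x^2] = 1/18;  [x^3] = -37/1296;  [x^4] = 53/3888;  [x^5] = -6241/933120.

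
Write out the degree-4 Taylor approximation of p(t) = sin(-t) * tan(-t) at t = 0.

t^4/6 + t^2

Multiply the two series term by term and collect like powers.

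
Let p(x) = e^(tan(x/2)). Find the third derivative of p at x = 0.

Let u equal the inner series; expand the outer function in u and truncate.
The coefficient of x^3 in the expansion is 1/16, so p′′′(0) = 3! * (1/16) = 3/8.

3/8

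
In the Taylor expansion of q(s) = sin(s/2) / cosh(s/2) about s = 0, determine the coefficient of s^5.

Write the quotient as an unknown series and match coefficients against numerator = denominator · series.
[s^0] = 0;  [s^1] = 1/2;  [s^2] = 0;  [s^3] = -1/12;  [s^4] = 0;  [s^5] = 3/320.

3/320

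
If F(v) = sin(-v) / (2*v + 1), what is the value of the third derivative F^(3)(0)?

Expand 1/(denominator) as a geometric series and multiply by the numerator's series.
From the series, [v^3] F = -23/6; multiply by 3! = 6 to get -23.

-23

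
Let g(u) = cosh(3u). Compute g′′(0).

9

The coefficient of u^2 in the expansion is 9/2, so g′′(0) = 2! * (9/2) = 9.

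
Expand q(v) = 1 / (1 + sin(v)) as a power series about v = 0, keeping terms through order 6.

Write 1/(1+u) = 1 - u + u^2 - u^3 + ... and substitute the series for u.

17*v^6/45 - 61*v^5/120 + 2*v^4/3 - 5*v^3/6 + v^2 - v + 1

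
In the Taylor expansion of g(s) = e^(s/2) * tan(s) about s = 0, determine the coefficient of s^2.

1/2

Take the Cauchy product of the two expansions.
g(0) = 0
g′(0) = 1
g′′(0) = 1
So c_2 = g′′(0)/2! = 1/2.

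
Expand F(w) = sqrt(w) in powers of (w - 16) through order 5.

F(16) = 4
F′(16) = 1/8
F′′(16) = -1/256
F′′′(16) = 3/8192
F^(4)(16) = -15/262144
F^(5)(16) = 105/8388608
Dividing each by k! gives the coefficients c_0, ..., c_5.

7*(w - 16)^5/67108864 - 5*(w - 16)^4/2097152 + (w - 16)^3/16384 - (w - 16)^2/512 + (w - 16)/8 + 4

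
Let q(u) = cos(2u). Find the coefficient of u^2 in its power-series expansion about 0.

-2

Apply the Taylor formula c_k = f^(k)(a)/k!.
q(0) = 1
q′(0) = 0
q′′(0) = -4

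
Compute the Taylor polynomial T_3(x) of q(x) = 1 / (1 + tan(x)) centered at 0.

Write 1/(1+u) = 1 - u + u^2 - u^3 + ... and substitute the series for u.
q(0) = 1
q′(0) = -1
q′′(0) = 2
q′′′(0) = -8
Dividing each by k! gives the coefficients c_0, ..., c_3.

-4*x^3/3 + x^2 - x + 1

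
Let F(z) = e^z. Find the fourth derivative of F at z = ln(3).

The coefficient of (z - ln(3))^4 in the expansion is 1/8, so F^(4)(ln(3)) = 4! * (1/8) = 3.

3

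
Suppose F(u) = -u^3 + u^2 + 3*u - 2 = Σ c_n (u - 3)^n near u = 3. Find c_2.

-8

c_2 = F′′(3)/2! = -8.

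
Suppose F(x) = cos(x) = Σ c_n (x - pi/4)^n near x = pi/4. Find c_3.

[(x - pi/4)^0] = sqrt(2)/2;  [(x - pi/4)^1] = -sqrt(2)/2;  [(x - pi/4)^2] = -sqrt(2)/4;  [(x - pi/4)^3] = sqrt(2)/12.

sqrt(2)/12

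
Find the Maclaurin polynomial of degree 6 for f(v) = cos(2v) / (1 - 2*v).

Expand 1/(denominator) as a geometric series and multiply by the numerator's series.
f(0) = 1
f′(0) = 2
f′′(0) = 4
f′′′(0) = 24
f^(4)(0) = 208
f^(5)(0) = 2080
f^(6)(0) = 24896
Then c_k = f^(k)(0)/k! gives each Taylor coefficient.

1556*v^6/45 + 52*v^5/3 + 26*v^4/3 + 4*v^3 + 2*v^2 + 2*v + 1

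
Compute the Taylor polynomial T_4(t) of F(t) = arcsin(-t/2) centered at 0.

-t^3/48 - t/2

F(0) = 0
F′(0) = -1/2
F′′(0) = 0
F′′′(0) = -1/8
F^(4)(0) = 0
Then c_k = F^(k)(0)/k! gives each Taylor coefficient.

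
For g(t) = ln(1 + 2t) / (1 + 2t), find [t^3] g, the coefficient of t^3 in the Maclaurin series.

Multiply the two series term by term and collect like powers.
g(0) = 0
g′(0) = 2
g′′(0) = -12
g′′′(0) = 88
So c_3 = g′′′(0)/3! = 44/3.

44/3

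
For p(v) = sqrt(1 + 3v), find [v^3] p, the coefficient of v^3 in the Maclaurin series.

27/16

Apply the Taylor formula c_k = f^(k)(a)/k!.
p(0) = 1
p′(0) = 3/2
p′′(0) = -9/4
p′′′(0) = 81/8
So c_3 = p′′′(0)/3! = 27/16.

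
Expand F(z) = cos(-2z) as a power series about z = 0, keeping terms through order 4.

2*z^4/3 - 2*z^2 + 1

Compute the successive derivatives at the expansion point and divide by k!.
[z^0] = 1;  [z^1] = 0;  [z^2] = -2;  [z^3] = 0;  [z^4] = 2/3.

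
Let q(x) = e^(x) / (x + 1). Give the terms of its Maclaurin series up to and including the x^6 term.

53*x^6/144 - 11*x^5/30 + 3*x^4/8 - x^3/3 + x^2/2 + 1

Expand 1/(denominator) as a geometric series and multiply by the numerator's series.
q(0) = 1
q′(0) = 0
q′′(0) = 1
q′′′(0) = -2
q^(4)(0) = 9
q^(5)(0) = -44
q^(6)(0) = 265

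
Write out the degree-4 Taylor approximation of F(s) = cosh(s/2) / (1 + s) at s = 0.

433*s^4/384 - 9*s^3/8 + 9*s^2/8 - s + 1

Multiply the two series term by term and collect like powers.
[s^0] = 1;  [s^1] = -1;  [s^2] = 9/8;  [s^3] = -9/8;  [s^4] = 433/384.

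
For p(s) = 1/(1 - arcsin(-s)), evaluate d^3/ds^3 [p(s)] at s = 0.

Substitute the inner expansion into the outer series and collect powers.
The coefficient of s^3 in the expansion is -7/6, so p′′′(0) = 3! * (-7/6) = -7.

-7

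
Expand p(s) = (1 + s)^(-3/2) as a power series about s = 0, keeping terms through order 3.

p(0) = 1
p′(0) = -3/2
p′′(0) = 15/4
p′′′(0) = -105/8

-35*s^3/16 + 15*s^2/8 - 3*s/2 + 1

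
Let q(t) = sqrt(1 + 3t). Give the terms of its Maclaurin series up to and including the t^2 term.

-9*t^2/8 + 3*t/2 + 1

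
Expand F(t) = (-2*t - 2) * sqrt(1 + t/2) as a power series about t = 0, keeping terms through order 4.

Distribute the polynomial across the series and collect like powers.
[t^0] = -2;  [t^1] = -5/2;  [t^2] = -7/16;  [t^3] = 3/64;  [t^4] = -11/1024.

-11*t^4/1024 + 3*t^3/64 - 7*t^2/16 - 5*t/2 - 2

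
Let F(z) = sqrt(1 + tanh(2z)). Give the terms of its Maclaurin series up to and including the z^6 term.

Substitute the inner expansion into the outer series and collect powers.
F(0) = 1
F′(0) = 1
F′′(0) = -1
F′′′(0) = -5
F^(4)(0) = 17
F^(5)(0) = 121
F^(6)(0) = -721
Then c_k = F^(k)(0)/k! gives each Taylor coefficient.

-721*z^6/720 + 121*z^5/120 + 17*z^4/24 - 5*z^3/6 - z^2/2 + z + 1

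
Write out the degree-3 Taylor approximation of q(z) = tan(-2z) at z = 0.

-8*z^3/3 - 2*z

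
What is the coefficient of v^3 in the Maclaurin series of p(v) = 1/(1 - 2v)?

[v^0] = 1;  [v^1] = 2;  [v^2] = 4;  [v^3] = 8.
So c_3 = p′′′(0)/3! = 8.

8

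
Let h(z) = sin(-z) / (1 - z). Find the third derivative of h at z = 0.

Multiply the two series term by term and collect like powers.
The coefficient of z^3 in the expansion is -5/6, so h′′′(0) = 3! * (-5/6) = -5.

-5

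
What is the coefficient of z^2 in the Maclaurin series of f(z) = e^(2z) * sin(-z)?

-2

Expand each factor separately, then convolve coefficients.
f(0) = 0
f′(0) = -1
f′′(0) = -4
Dividing each by k! gives the coefficients c_0, ..., c_2.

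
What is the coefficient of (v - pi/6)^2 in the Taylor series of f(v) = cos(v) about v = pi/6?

-sqrt(3)/4

f(pi/6) = sqrt(3)/2
f′(pi/6) = -1/2
f′′(pi/6) = -sqrt(3)/2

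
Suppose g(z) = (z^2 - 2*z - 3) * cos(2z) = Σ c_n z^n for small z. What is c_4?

-4

Shift and add copies of the series according to the polynomial's terms.
[z^0] = -3;  [z^1] = -2;  [z^2] = 7;  [z^3] = 4;  [z^4] = -4.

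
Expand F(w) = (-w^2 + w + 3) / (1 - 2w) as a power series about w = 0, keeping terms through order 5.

Shift and add copies of the series according to the polynomial's terms.
F(0) = 3
F′(0) = 7
F′′(0) = 26
F′′′(0) = 156
F^(4)(0) = 1248
F^(5)(0) = 12480

104*w^5 + 52*w^4 + 26*w^3 + 13*w^2 + 7*w + 3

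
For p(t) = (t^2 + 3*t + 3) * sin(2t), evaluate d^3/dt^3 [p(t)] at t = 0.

Distribute the polynomial across the series and collect like powers.
From the series, [t^3] p = -2; multiply by 3! = 6 to get -12.

-12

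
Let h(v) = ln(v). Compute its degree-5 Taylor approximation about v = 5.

(v - 5)^5/15625 - (v - 5)^4/2500 + (v - 5)^3/375 - (v - 5)^2/50 + (v - 5)/5 + ln(5)

Compute the successive derivatives at the expansion point and divide by k!.
h(5) = ln(5)
h′(5) = 1/5
h′′(5) = -1/25
h′′′(5) = 2/125
h^(4)(5) = -6/625
h^(5)(5) = 24/3125
The Taylor polynomial is Σ h^(k)(5)/k! · (v - 5)^k.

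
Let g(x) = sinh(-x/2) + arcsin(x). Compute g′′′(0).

Combine the two series term by term.
From the series, [x^3] g = 7/48; multiply by 3! = 6 to get 7/8.

7/8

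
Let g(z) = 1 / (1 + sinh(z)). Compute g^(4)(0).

32

Expand as Σ (-1)^k u^k with u equal to the inner function's series.
The coefficient of z^4 in the expansion is 4/3, so g^(4)(0) = 4! * (4/3) = 32.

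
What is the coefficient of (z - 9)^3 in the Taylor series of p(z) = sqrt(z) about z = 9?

1/3888

p(9) = 3
p′(9) = 1/6
p′′(9) = -1/108
p′′′(9) = 1/648
Then c_k = p^(k)(9)/k! gives each Taylor coefficient.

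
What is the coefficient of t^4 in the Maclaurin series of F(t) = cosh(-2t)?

Apply the Taylor formula c_k = f^(k)(a)/k!.
[t^0] = 1;  [t^1] = 0;  [t^2] = 2;  [t^3] = 0;  [t^4] = 2/3.

2/3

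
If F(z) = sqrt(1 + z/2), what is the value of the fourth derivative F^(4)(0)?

The coefficient of z^4 in the expansion is -5/2048, so F^(4)(0) = 4! * (-5/2048) = -15/256.

-15/256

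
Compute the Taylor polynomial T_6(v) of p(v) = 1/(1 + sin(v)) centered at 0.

17*v^6/45 - 61*v^5/120 + 2*v^4/3 - 5*v^3/6 + v^2 - v + 1

Compose series: expand the inner function first, then feed it into the outer expansion.
p(0) = 1
p′(0) = -1
p′′(0) = 2
p′′′(0) = -5
p^(4)(0) = 16
p^(5)(0) = -61
p^(6)(0) = 272
Then c_k = p^(k)(0)/k! gives each Taylor coefficient.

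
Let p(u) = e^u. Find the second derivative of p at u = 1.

From the series, [(u - 1)^2] p = e/2; multiply by 2! = 2 to get e.

e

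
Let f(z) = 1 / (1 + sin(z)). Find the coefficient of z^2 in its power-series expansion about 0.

Write 1/(1+u) = 1 - u + u^2 - u^3 + ... and substitute the series for u.
[z^0] = 1;  [z^1] = -1;  [z^2] = 1.
So c_2 = f′′(0)/2! = 1.

1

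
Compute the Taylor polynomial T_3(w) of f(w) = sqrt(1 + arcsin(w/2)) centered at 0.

Substitute the inner expansion into the outer series and collect powers.

7*w^3/384 - w^2/32 + w/4 + 1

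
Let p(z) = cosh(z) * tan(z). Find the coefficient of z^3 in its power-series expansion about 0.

Write out both Maclaurin series and multiply, keeping only the needed powers.
p(0) = 0
p′(0) = 1
p′′(0) = 0
p′′′(0) = 5

5/6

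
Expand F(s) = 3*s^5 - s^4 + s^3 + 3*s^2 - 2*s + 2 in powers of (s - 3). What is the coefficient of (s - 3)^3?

259

[(s - 3)^0] = 698;  [(s - 3)^1] = 1150;  [(s - 3)^2] = 768;  [(s - 3)^3] = 259.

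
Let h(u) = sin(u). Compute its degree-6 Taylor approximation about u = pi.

-(u - pi)^5/120 + (u - pi)^3/6 - (u - pi)

Apply the Taylor formula c_k = f^(k)(a)/k!.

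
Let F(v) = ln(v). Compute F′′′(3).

2/27

Differentiate repeatedly and evaluate at the center.
From the series, [(v - 3)^3] F = 1/81; multiply by 3! = 6 to get 2/27.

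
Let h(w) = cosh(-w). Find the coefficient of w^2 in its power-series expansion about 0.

[w^0] = 1;  [w^1] = 0;  [w^2] = 1/2.

1/2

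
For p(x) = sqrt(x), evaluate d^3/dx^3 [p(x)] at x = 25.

Compute the successive derivatives at the expansion point and divide by k!.
From the series, [(x - 25)^3] p = 1/50000; multiply by 3! = 6 to get 3/25000.

3/25000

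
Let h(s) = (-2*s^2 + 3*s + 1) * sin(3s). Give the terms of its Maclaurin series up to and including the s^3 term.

Shift and add copies of the series according to the polynomial's terms.
[s^0] = 0;  [s^1] = 3;  [s^2] = 9;  [s^3] = -21/2.

-21*s^3/2 + 9*s^2 + 3*s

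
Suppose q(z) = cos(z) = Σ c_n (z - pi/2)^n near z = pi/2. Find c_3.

1/6

Compute the successive derivatives at the expansion point and divide by k!.
q(pi/2) = 0
q′(pi/2) = -1
q′′(pi/2) = 0
q′′′(pi/2) = 1
So c_3 = q′′′(pi/2)/3! = 1/6.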